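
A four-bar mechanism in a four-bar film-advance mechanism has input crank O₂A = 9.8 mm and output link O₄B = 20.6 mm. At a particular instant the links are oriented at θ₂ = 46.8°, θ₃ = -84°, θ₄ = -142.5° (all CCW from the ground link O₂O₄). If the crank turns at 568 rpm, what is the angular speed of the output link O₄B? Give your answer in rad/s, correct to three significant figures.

ω₂ = 59.48 rad/s (from 568 rpm).
Differentiating the loop-closure r₂e^{iθ₂}+r₃e^{iθ₃}=r₁+r₄e^{iθ₄} gives r₂ω₂e^{iθ₂}+r₃ω₃e^{iθ₃}=r₄ω₄e^{iθ₄}.
Eliminating the other unknown: ω₄ = r₂ω₂ sin(θ₂−θ₃) / [r₄ sin(θ₄−θ₃)].
Numerator sine = +0.75700; denominator sine = -0.85264.
Result = 0.0098·59.48·(+0.75700) / (0.0206·(-0.85264)) = -25.123 rad/s; magnitude 25.123 rad/s.

25.1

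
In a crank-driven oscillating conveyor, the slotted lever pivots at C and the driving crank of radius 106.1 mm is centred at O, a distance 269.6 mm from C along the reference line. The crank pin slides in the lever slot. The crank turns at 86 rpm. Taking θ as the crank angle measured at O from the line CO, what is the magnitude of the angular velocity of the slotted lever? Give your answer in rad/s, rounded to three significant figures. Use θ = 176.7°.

5.81

ω = 9.006 rad/s (from 86 rpm).
Crank pin A relative to C: A = (d + r cosθ, r sinθ); lever angle φ = atan2(r sinθ, d + r cosθ).
Differentiating tanφ: φ̇ = rω(d cosθ + r)/(d² + r² + 2dr cosθ).
d² + r² + 2dr cosθ = |CA|² = 0.0268271 m²;  d cosθ + r = -0.16305 m.
|ω_lever| = |0.1061·9.006·-0.16305| / 0.0268271 = 5.8076 rad/s.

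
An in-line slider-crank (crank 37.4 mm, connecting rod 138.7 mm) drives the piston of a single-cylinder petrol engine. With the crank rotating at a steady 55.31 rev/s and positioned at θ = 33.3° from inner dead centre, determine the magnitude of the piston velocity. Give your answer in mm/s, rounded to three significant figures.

ω = 2π·55.3 = 347.5 rad/s
For an in-line slider-crank, x = r cosθ + √(L² − r² sin²θ), so v = −rω sinθ·[1 + r cosθ/√(L² − r² sin²θ)].
With r = 0.0374 m, L = 0.1387 m, θ = 33.3°: √(L² − r² sin²θ) = 0.13717 m.
v = −0.0374·347.5·0.54902·[1 + 0.0374·0.83581/0.13717] = -8.762 m/s.
|v| = 8.762 m/s = 8762 mm/s.

8760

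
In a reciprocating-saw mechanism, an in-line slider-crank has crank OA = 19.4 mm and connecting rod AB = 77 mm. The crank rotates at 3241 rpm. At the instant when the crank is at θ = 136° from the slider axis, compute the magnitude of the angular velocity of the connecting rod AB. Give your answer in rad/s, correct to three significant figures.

ω = 339.4 rad/s (converted from 3241 rpm).
The rod makes angle φ with the slider axis where L sinφ = r sinθ; differentiating, L cosφ·φ̇ = r ω cosθ.
L cosφ = √(L² − r² sin²θ) = 0.075812 m.
|ω_rod| = r ω |cosθ| / √(L² − r² sin²θ) = 0.0194·339.4·0.71934/0.075812 = 62.475 rad/s.

62.5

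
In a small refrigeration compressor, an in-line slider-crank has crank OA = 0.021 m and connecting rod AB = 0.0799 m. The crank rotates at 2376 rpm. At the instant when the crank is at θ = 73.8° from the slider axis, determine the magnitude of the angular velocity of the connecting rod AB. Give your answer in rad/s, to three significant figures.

ω = 248.8 rad/s (converted from 2376 rpm).
The rod makes angle φ with the slider axis where L sinφ = r sinθ; differentiating, L cosφ·φ̇ = r ω cosθ.
L cosφ = √(L² − r² sin²θ) = 0.077313 m.
|ω_rod| = r ω |cosθ| / √(L² − r² sin²θ) = 0.021·248.8·0.27899/0.077313 = 18.855 rad/s.

18.9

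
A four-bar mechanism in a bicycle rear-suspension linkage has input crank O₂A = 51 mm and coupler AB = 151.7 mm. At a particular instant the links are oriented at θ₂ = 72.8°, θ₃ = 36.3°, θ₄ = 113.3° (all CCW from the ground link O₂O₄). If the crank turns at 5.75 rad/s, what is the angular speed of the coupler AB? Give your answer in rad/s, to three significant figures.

1.29

ω₂ = 5.75 rad/s
Differentiating the loop-closure r₂e^{iθ₂}+r₃e^{iθ₃}=r₁+r₄e^{iθ₄} gives r₂ω₂e^{iθ₂}+r₃ω₃e^{iθ₃}=r₄ω₄e^{iθ₄}.
Eliminating the other unknown: ω₃ = r₂ω₂ sin(θ₄−θ₂) / [r₃ sin(θ₃−θ₄)].
Numerator sine = +0.64945; denominator sine = -0.97437.
Result = 0.051·5.75·(+0.64945) / (0.1517·(-0.97437)) = -1.2885 rad/s; magnitude 1.2885 rad/s.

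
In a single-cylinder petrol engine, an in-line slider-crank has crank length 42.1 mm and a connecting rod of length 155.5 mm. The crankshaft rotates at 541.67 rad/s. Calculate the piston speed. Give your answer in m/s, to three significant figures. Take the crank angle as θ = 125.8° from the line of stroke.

ω = 541.7 rad/s
For an in-line slider-crank, x = r cosθ + √(L² − r² sin²θ), so v = −rω sinθ·[1 + r cosθ/√(L² − r² sin²θ)].
With r = 0.0421 m, L = 0.1555 m, θ = 125.8°: √(L² − r² sin²θ) = 0.1517 m.
v = −0.0421·541.7·0.81106·[1 + 0.0421·-0.58496/0.1517] = -15.493 m/s.
|v| = 15.493 m/s.

15.5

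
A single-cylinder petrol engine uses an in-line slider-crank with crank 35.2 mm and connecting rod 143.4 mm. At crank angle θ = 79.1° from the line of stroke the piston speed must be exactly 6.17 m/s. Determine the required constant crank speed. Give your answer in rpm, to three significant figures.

For an in-line slider-crank, |v_piston| = rω|sinθ|·[1 + r cosθ/√(L² − r² sin²θ)].
With r = 0.0352 m, L = 0.1434 m, θ = 79.1°: the bracketed kinematic factor |dx/dθ| = 0.036218 m.
ω = v/|dx/dθ| = 6.17/0.036218 = 170.36 rad/s.
N = 60ω/(2π) = 1626.8 rpm.

1630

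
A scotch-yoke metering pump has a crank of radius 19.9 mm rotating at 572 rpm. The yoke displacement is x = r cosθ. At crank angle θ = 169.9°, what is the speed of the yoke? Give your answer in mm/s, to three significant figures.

209

ω = 59.9 rad/s (from 572 rpm).
x = r cosθ ⇒ ẋ = −rω sinθ.
|v| = rω|sinθ| = 0.0199·59.9·|sin 169.9°| = 0.20904 m/s = 209.04 mm/s.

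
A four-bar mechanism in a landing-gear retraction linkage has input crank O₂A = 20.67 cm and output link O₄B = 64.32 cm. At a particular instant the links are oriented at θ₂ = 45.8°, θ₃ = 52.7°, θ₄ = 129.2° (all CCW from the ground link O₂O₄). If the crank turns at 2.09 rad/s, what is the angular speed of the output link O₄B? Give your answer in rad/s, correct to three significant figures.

ω₂ = 2.09 rad/s
Differentiating the loop-closure r₂e^{iθ₂}+r₃e^{iθ₃}=r₁+r₄e^{iθ₄} gives r₂ω₂e^{iθ₂}+r₃ω₃e^{iθ₃}=r₄ω₄e^{iθ₄}.
Eliminating the other unknown: ω₄ = r₂ω₂ sin(θ₂−θ₃) / [r₄ sin(θ₄−θ₃)].
Numerator sine = -0.12014; denominator sine = +0.97237.
Result = 0.2067·2.09·(-0.12014) / (0.6432·(+0.97237)) = -0.082982 rad/s; magnitude 0.082982 rad/s.

0.0830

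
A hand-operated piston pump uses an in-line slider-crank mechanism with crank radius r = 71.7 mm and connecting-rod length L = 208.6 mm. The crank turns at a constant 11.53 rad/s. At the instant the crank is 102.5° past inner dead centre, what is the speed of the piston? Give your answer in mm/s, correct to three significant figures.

743

ω = 11.53 rad/s
For an in-line slider-crank, x = r cosθ + √(L² − r² sin²θ), so v = −rω sinθ·[1 + r cosθ/√(L² − r² sin²θ)].
With r = 0.0717 m, L = 0.2086 m, θ = 102.5°: √(L² − r² sin²θ) = 0.1965 m.
v = −0.0717·11.53·0.97630·[1 + 0.0717·-0.21644/0.1965] = -0.74336 m/s.
|v| = 0.74336 m/s = 743.36 mm/s.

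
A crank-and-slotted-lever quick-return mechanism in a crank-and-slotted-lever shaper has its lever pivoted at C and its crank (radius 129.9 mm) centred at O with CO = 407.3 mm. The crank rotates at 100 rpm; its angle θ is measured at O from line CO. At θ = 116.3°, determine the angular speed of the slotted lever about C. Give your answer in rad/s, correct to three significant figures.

ω = 10.47 rad/s (from 100 rpm).
Crank pin A relative to C: A = (d + r cosθ, r sinθ); lever angle φ = atan2(r sinθ, d + r cosθ).
Differentiating tanφ: φ̇ = rω(d cosθ + r)/(d² + r² + 2dr cosθ).
d² + r² + 2dr cosθ = |CA|² = 0.135883 m²;  d cosθ + r = -0.050563 m.
|ω_lever| = |0.1299·10.47·-0.050563| / 0.135883 = 0.50618 rad/s.

0.506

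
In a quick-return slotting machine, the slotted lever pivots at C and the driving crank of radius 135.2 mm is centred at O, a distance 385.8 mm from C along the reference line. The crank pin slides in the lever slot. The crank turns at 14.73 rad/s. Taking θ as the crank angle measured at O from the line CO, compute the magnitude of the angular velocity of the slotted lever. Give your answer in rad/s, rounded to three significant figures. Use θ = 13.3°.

3.79

ω = 14.73 rad/s
Crank pin A relative to C: A = (d + r cosθ, r sinθ); lever angle φ = atan2(r sinθ, d + r cosθ).
Differentiating tanφ: φ̇ = rω(d cosθ + r)/(d² + r² + 2dr cosθ).
d² + r² + 2dr cosθ = |CA|² = 0.268643 m²;  d cosθ + r = +0.51065 m.
|ω_lever| = |0.1352·14.73·+0.51065| / 0.268643 = 3.7856 rad/s.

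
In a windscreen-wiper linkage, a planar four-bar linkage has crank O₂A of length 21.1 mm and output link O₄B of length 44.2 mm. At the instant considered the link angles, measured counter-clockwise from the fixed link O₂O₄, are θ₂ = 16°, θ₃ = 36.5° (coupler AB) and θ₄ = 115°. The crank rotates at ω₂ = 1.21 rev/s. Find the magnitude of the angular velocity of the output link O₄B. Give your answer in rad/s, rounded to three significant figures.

ω₂ = 7.603 rad/s (from 1.21 rev/s).
Differentiating the loop-closure r₂e^{iθ₂}+r₃e^{iθ₃}=r₁+r₄e^{iθ₄} gives r₂ω₂e^{iθ₂}+r₃ω₃e^{iθ₃}=r₄ω₄e^{iθ₄}.
Eliminating the other unknown: ω₄ = r₂ω₂ sin(θ₂−θ₃) / [r₄ sin(θ₄−θ₃)].
Numerator sine = -0.35021; denominator sine = +0.97992.
Result = 0.0211·7.603·(-0.35021) / (0.0442·(+0.97992)) = -1.2971 rad/s; magnitude 1.2971 rad/s.

1.30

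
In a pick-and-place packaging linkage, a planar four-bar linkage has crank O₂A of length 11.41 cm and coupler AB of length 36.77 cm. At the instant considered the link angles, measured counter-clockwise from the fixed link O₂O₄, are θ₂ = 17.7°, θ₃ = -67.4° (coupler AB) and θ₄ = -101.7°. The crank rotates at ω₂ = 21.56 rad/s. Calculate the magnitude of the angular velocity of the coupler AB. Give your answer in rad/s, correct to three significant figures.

10.3

ω₂ = 21.56 rad/s
Differentiating the loop-closure r₂e^{iθ₂}+r₃e^{iθ₃}=r₁+r₄e^{iθ₄} gives r₂ω₂e^{iθ₂}+r₃ω₃e^{iθ₃}=r₄ω₄e^{iθ₄}.
Eliminating the other unknown: ω₃ = r₂ω₂ sin(θ₄−θ₂) / [r₃ sin(θ₃−θ₄)].
Numerator sine = -0.87121; denominator sine = +0.56353.
Result = 0.1141·21.56·(-0.87121) / (0.3677·(+0.56353)) = -10.343 rad/s; magnitude 10.343 rad/s.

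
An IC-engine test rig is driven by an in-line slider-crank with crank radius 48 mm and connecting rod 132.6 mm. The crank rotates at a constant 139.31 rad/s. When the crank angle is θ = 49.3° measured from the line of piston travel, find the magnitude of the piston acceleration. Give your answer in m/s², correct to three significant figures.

567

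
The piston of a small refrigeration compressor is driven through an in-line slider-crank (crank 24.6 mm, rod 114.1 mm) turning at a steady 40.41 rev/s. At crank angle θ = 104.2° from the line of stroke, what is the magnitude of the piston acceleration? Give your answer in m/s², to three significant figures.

696

ω = 2π·40.4 = 253.9 rad/s
x(θ) = r cosθ + √(L² − r² sin²θ); with ω constant, a = ω²·d²x/dθ².
d²x/dθ² = −r cosθ − r²(cos2θ)/√u − r⁴ sin²2θ/(4u^{3/2}),  u = L² − r² sin²θ = 0.0124501 m².
Substituting r = 0.0246 m, L = 0.1141 m, θ = 104.2°: d²x/dθ² = +0.01079 m.
a = ω²·d²x/dθ² = (253.9)²·(+0.01079) = +695.63 m/s²;  |a| = 695.63 m/s².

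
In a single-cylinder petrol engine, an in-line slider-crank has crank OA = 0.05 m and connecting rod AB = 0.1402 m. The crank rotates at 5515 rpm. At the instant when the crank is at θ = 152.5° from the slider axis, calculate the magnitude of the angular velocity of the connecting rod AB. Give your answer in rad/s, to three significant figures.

ω = 577.5 rad/s (converted from 5515 rpm).
The rod makes angle φ with the slider axis where L sinφ = r sinθ; differentiating, L cosφ·φ̇ = r ω cosθ.
L cosφ = √(L² − r² sin²θ) = 0.13829 m.
|ω_rod| = r ω |cosθ| / √(L² − r² sin²θ) = 0.05·577.5·0.88701/0.13829 = 185.22 rad/s.

185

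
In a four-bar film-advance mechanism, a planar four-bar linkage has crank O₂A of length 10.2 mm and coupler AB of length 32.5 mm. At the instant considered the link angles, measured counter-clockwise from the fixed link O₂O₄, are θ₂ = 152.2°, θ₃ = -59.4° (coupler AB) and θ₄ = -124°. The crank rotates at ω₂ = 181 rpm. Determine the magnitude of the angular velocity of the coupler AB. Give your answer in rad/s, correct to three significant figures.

ω₂ = 18.95 rad/s (from 181 rpm).
Differentiating the loop-closure r₂e^{iθ₂}+r₃e^{iθ₃}=r₁+r₄e^{iθ₄} gives r₂ω₂e^{iθ₂}+r₃ω₃e^{iθ₃}=r₄ω₄e^{iθ₄}.
Eliminating the other unknown: ω₃ = r₂ω₂ sin(θ₄−θ₂) / [r₃ sin(θ₃−θ₄)].
Numerator sine = +0.99415; denominator sine = +0.90334.
Result = 0.0102·18.95·(+0.99415) / (0.0325·(+0.90334)) = +6.5468 rad/s; magnitude 6.5468 rad/s.

6.55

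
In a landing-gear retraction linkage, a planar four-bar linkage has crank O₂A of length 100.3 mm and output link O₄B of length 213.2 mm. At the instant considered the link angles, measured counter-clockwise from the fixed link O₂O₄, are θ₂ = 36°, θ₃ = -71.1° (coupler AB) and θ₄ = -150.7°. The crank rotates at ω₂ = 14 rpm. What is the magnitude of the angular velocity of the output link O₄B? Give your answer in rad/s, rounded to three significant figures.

0.670

ω₂ = 1.466 rad/s (from 14 rpm).
Differentiating the loop-closure r₂e^{iθ₂}+r₃e^{iθ₃}=r₁+r₄e^{iθ₄} gives r₂ω₂e^{iθ₂}+r₃ω₃e^{iθ₃}=r₄ω₄e^{iθ₄}.
Eliminating the other unknown: ω₄ = r₂ω₂ sin(θ₂−θ₃) / [r₄ sin(θ₄−θ₃)].
Numerator sine = +0.95579; denominator sine = -0.98357.
Result = 0.1003·1.466·(+0.95579) / (0.2132·(-0.98357)) = -0.67024 rad/s; magnitude 0.67024 rad/s.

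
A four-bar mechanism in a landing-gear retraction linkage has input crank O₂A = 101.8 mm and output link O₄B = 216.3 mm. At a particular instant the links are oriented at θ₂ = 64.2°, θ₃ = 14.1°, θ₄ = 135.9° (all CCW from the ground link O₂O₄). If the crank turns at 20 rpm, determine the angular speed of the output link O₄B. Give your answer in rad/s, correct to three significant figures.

0.890

ω₂ = 2.094 rad/s (from 20 rpm).
Differentiating the loop-closure r₂e^{iθ₂}+r₃e^{iθ₃}=r₁+r₄e^{iθ₄} gives r₂ω₂e^{iθ₂}+r₃ω₃e^{iθ₃}=r₄ω₄e^{iθ₄}.
Eliminating the other unknown: ω₄ = r₂ω₂ sin(θ₂−θ₃) / [r₄ sin(θ₄−θ₃)].
Numerator sine = +0.76717; denominator sine = +0.84989.
Result = 0.1018·2.094·(+0.76717) / (0.2163·(+0.84989)) = +0.88976 rad/s; magnitude 0.88976 rad/s.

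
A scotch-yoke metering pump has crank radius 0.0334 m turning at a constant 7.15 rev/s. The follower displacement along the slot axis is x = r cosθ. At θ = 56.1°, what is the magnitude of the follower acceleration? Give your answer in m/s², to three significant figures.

37.6

ω = 44.92 rad/s (from 7.15 rev/s).
x = r cosθ ⇒ ẍ = −rω² cosθ (ω constant).
|a| = rω²|cosθ| = 0.0334·(44.92)²·|cos 56.1°| = 37.597 m/s².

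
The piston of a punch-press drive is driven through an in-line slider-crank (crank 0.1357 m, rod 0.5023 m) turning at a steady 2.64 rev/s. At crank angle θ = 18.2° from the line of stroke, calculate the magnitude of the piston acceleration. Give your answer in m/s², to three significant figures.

ω = 2π·2.64 = 16.59 rad/s
x(θ) = r cosθ + √(L² − r² sin²θ); with ω constant, a = ω²·d²x/dθ².
d²x/dθ² = −r cosθ − r²(cos2θ)/√u − r⁴ sin²2θ/(4u^{3/2}),  u = L² − r² sin²θ = 0.250509 m².
Substituting r = 0.1357 m, L = 0.5023 m, θ = 18.2°: d²x/dθ² = -0.15876 m.
a = ω²·d²x/dθ² = (16.59)²·(-0.15876) = -43.683 m/s²;  |a| = 43.683 m/s².

43.7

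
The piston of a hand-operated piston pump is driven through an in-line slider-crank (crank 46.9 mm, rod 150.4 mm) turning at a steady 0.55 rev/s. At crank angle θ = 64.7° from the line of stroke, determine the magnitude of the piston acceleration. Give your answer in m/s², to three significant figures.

0.127

ω = 2π·0.55 = 3.456 rad/s
x(θ) = r cosθ + √(L² − r² sin²θ); with ω constant, a = ω²·d²x/dθ².
d²x/dθ² = −r cosθ − r²(cos2θ)/√u − r⁴ sin²2θ/(4u^{3/2}),  u = L² − r² sin²θ = 0.0208223 m².
Substituting r = 0.0469 m, L = 0.1504 m, θ = 64.7°: d²x/dθ² = -0.010608 m.
a = ω²·d²x/dθ² = (3.456)²·(-0.010608) = -0.12668 m/s²;  |a| = 0.12668 m/s².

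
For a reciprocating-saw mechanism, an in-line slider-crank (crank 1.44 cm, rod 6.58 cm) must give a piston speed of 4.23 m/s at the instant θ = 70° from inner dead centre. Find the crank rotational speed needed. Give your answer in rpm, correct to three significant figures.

For an in-line slider-crank, |v_piston| = rω|sinθ|·[1 + r cosθ/√(L² − r² sin²θ)].
With r = 0.0144 m, L = 0.0658 m, θ = 70°: the bracketed kinematic factor |dx/dθ| = 0.014567 m.
ω = v/|dx/dθ| = 4.23/0.014567 = 290.39 rad/s.
N = 60ω/(2π) = 2773 rpm.

2770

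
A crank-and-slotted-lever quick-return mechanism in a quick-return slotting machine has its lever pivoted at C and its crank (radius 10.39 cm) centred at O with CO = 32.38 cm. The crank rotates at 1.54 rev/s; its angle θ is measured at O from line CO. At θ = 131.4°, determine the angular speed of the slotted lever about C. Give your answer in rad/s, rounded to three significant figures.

1.56

ω = 9.676 rad/s (from 1.54 rev/s).
Crank pin A relative to C: A = (d + r cosθ, r sinθ); lever angle φ = atan2(r sinθ, d + r cosθ).
Differentiating tanφ: φ̇ = rω(d cosθ + r)/(d² + r² + 2dr cosθ).
d² + r² + 2dr cosθ = |CA|² = 0.0711449 m²;  d cosθ + r = -0.11023 m.
|ω_lever| = |0.1039·9.676·-0.11023| / 0.0711449 = 1.5577 rad/s.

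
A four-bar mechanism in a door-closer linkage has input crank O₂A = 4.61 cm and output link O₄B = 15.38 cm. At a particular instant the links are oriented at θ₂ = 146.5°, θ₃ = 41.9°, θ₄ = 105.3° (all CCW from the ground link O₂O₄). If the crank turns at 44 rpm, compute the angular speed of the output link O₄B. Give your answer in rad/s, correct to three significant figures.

ω₂ = 4.608 rad/s (from 44 rpm).
Differentiating the loop-closure r₂e^{iθ₂}+r₃e^{iθ₃}=r₁+r₄e^{iθ₄} gives r₂ω₂e^{iθ₂}+r₃ω₃e^{iθ₃}=r₄ω₄e^{iθ₄}.
Eliminating the other unknown: ω₄ = r₂ω₂ sin(θ₂−θ₃) / [r₄ sin(θ₄−θ₃)].
Numerator sine = +0.96771; denominator sine = +0.89415.
Result = 0.0461·4.608·(+0.96771) / (0.1538·(+0.89415)) = +1.4947 rad/s; magnitude 1.4947 rad/s.

1.49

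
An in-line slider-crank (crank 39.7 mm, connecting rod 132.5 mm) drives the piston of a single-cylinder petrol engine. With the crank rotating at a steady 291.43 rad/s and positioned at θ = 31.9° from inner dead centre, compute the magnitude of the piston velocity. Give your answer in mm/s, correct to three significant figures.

7690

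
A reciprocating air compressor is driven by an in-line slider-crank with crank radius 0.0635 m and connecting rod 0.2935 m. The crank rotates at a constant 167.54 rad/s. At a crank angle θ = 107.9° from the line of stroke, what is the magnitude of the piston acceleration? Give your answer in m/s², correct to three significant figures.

866

ω = 167.5 rad/s
x(θ) = r cosθ + √(L² − r² sin²θ); with ω constant, a = ω²·d²x/dθ².
d²x/dθ² = −r cosθ − r²(cos2θ)/√u − r⁴ sin²2θ/(4u^{3/2}),  u = L² − r² sin²θ = 0.0824909 m².
Substituting r = 0.0635 m, L = 0.2935 m, θ = 107.9°: d²x/dθ² = +0.030845 m.
a = ω²·d²x/dθ² = (167.5)²·(+0.030845) = +865.81 m/s²;  |a| = 865.81 m/s².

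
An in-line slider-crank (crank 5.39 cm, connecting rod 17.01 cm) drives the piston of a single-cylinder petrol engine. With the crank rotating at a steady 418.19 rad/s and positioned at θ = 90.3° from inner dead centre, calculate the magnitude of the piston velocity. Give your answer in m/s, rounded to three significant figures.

22.5

ω = 418.2 rad/s
For an in-line slider-crank, x = r cosθ + √(L² − r² sin²θ), so v = −rω sinθ·[1 + r cosθ/√(L² − r² sin²θ)].
With r = 0.0539 m, L = 0.1701 m, θ = 90.3°: √(L² − r² sin²θ) = 0.16133 m.
v = −0.0539·418.2·0.99999·[1 + 0.0539·-0.00524/0.16133] = -22.501 m/s.
|v| = 22.501 m/s.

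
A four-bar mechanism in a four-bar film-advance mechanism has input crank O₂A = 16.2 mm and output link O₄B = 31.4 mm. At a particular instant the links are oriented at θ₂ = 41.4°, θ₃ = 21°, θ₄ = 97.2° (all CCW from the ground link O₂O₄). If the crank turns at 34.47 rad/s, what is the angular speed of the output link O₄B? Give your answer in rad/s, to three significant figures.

6.38

ω₂ = 34.47 rad/s
Differentiating the loop-closure r₂e^{iθ₂}+r₃e^{iθ₃}=r₁+r₄e^{iθ₄} gives r₂ω₂e^{iθ₂}+r₃ω₃e^{iθ₃}=r₄ω₄e^{iθ₄}.
Eliminating the other unknown: ω₄ = r₂ω₂ sin(θ₂−θ₃) / [r₄ sin(θ₄−θ₃)].
Numerator sine = +0.34857; denominator sine = +0.97113.
Result = 0.0162·34.47·(+0.34857) / (0.0314·(+0.97113)) = +6.3832 rad/s; magnitude 6.3832 rad/s.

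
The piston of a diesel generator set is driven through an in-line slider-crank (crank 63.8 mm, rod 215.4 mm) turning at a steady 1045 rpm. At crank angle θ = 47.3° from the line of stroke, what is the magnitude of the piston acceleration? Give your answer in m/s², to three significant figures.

505

ω = 2π·1045/60 = 109.4 rad/s
x(θ) = r cosθ + √(L² − r² sin²θ); with ω constant, a = ω²·d²x/dθ².
d²x/dθ² = −r cosθ − r²(cos2θ)/√u − r⁴ sin²2θ/(4u^{3/2}),  u = L² − r² sin²θ = 0.0441987 m².
Substituting r = 0.0638 m, L = 0.2154 m, θ = 47.3°: d²x/dθ² = -0.042157 m.
a = ω²·d²x/dθ² = (109.4)²·(-0.042157) = -504.84 m/s²;  |a| = 504.84 m/s².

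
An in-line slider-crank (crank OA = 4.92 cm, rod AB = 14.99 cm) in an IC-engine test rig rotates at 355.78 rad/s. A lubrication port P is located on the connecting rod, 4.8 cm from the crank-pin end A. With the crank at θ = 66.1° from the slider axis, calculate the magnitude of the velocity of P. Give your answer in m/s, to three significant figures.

17.4

ω = 355.8 rad/s.  Crank-pin speed |V_A| = rω = 17.504 m/s, perpendicular to OA.
Rod angle: sinφ = −(r/L) sinθ ⇒ φ = -17.462°; ω_rod = −rω cosθ/√(L²−r²sin²θ) = -49.595 rad/s.
V_P = V_A + ω_rod × AP, with AP = 0.048 m along the rod.
Components: V_Px = −rω sinθ − a·ω_rod·sinφ = -16.718 m/s;  V_Py = rω cosθ + a·ω_rod·cosφ = +4.8209 m/s.
|V_P| = √(V_Px² + V_Py²) = 17.399 m/s.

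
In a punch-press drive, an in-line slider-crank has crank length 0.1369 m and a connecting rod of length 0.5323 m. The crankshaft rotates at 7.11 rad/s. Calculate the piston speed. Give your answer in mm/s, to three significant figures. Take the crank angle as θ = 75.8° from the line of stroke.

ω = 7.11 rad/s
For an in-line slider-crank, x = r cosθ + √(L² − r² sin²θ), so v = −rω sinθ·[1 + r cosθ/√(L² − r² sin²θ)].
With r = 0.1369 m, L = 0.5323 m, θ = 75.8°: √(L² − r² sin²θ) = 0.51549 m.
v = −0.1369·7.11·0.96945·[1 + 0.1369·0.24531/0.51549] = -1.0051 m/s.
|v| = 1.0051 m/s = 1005.1 mm/s.

1010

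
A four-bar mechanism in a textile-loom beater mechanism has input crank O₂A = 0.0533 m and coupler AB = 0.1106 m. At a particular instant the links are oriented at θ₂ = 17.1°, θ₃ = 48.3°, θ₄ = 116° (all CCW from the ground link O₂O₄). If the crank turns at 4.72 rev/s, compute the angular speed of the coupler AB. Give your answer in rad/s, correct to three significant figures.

ω₂ = 29.66 rad/s (from 4.72 rev/s).
Differentiating the loop-closure r₂e^{iθ₂}+r₃e^{iθ₃}=r₁+r₄e^{iθ₄} gives r₂ω₂e^{iθ₂}+r₃ω₃e^{iθ₃}=r₄ω₄e^{iθ₄}.
Eliminating the other unknown: ω₃ = r₂ω₂ sin(θ₄−θ₂) / [r₃ sin(θ₃−θ₄)].
Numerator sine = +0.98796; denominator sine = -0.92521.
Result = 0.0533·29.66·(+0.98796) / (0.1106·(-0.92521)) = -15.261 rad/s; magnitude 15.261 rad/s.

15.3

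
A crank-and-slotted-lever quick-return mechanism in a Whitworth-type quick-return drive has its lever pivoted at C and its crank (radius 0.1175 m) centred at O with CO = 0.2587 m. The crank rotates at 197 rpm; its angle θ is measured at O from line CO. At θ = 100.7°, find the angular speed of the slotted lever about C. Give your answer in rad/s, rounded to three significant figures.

2.42

ω = 20.63 rad/s (from 197 rpm).
Crank pin A relative to C: A = (d + r cosθ, r sinθ); lever angle φ = atan2(r sinθ, d + r cosθ).
Differentiating tanφ: φ̇ = rω(d cosθ + r)/(d² + r² + 2dr cosθ).
d² + r² + 2dr cosθ = |CA|² = 0.0694444 m²;  d cosθ + r = +0.069468 m.
|ω_lever| = |0.1175·20.63·+0.069468| / 0.0694444 = 2.4248 rad/s.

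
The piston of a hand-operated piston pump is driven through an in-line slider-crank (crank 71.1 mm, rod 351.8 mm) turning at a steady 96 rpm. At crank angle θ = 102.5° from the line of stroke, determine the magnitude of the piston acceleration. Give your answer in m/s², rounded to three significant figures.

2.90

ω = 2π·96/60 = 10.05 rad/s
x(θ) = r cosθ + √(L² − r² sin²θ); with ω constant, a = ω²·d²x/dθ².
d²x/dθ² = −r cosθ − r²(cos2θ)/√u − r⁴ sin²2θ/(4u^{3/2}),  u = L² − r² sin²θ = 0.118945 m².
Substituting r = 0.0711 m, L = 0.3518 m, θ = 102.5°: d²x/dθ² = +0.028645 m.
a = ω²·d²x/dθ² = (10.05)²·(+0.028645) = +2.895 m/s²;  |a| = 2.895 m/s².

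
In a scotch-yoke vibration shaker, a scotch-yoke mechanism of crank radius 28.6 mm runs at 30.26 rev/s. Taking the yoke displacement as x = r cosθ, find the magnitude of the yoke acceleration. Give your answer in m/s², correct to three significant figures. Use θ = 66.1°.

ω = 190.1 rad/s (from 30.26 rev/s).
x = r cosθ ⇒ ẍ = −rω² cosθ (ω constant).
|a| = rω²|cosθ| = 0.0286·(190.1)²·|cos 66.1°| = 418.86 m/s².

419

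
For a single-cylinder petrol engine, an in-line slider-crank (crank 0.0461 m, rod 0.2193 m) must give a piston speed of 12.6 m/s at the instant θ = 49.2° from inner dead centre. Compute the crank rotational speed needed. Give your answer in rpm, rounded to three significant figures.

3030

For an in-line slider-crank, |v_piston| = rω|sinθ|·[1 + r cosθ/√(L² − r² sin²θ)].
With r = 0.0461 m, L = 0.2193 m, θ = 49.2°: the bracketed kinematic factor |dx/dθ| = 0.039753 m.
ω = v/|dx/dθ| = 12.6/0.039753 = 316.96 rad/s.
N = 60ω/(2π) = 3026.7 rpm.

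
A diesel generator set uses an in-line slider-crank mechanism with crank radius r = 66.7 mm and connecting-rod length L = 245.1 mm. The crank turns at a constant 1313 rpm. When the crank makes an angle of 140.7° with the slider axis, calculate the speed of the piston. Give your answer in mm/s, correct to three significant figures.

4570

ω = 2π·1313/60 = 137.5 rad/s
For an in-line slider-crank, x = r cosθ + √(L² − r² sin²θ), so v = −rω sinθ·[1 + r cosθ/√(L² − r² sin²θ)].
With r = 0.0667 m, L = 0.2451 m, θ = 140.7°: √(L² − r² sin²θ) = 0.24143 m.
v = −0.0667·137.5·0.63338·[1 + 0.0667·-0.77384/0.24143] = -4.5669 m/s.
|v| = 4.5669 m/s = 4566.9 mm/s.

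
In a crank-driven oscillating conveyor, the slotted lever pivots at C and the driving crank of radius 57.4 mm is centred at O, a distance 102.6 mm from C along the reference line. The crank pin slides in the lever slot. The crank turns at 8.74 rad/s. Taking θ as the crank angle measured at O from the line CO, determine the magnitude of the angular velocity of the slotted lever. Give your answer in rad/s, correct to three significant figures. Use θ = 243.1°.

0.649

ω = 8.74 rad/s
Crank pin A relative to C: A = (d + r cosθ, r sinθ); lever angle φ = atan2(r sinθ, d + r cosθ).
Differentiating tanφ: φ̇ = rω(d cosθ + r)/(d² + r² + 2dr cosθ).
d² + r² + 2dr cosθ = |CA|² = 0.00849253 m²;  d cosθ + r = +0.01098 m.
|ω_lever| = |0.0574·8.74·+0.01098| / 0.00849253 = 0.64863 rad/s.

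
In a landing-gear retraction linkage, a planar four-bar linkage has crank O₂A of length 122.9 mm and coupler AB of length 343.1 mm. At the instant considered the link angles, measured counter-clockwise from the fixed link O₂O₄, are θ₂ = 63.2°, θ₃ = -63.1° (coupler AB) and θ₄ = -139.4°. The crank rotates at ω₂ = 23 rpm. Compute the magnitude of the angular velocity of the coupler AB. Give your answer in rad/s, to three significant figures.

ω₂ = 2.409 rad/s (from 23 rpm).
Differentiating the loop-closure r₂e^{iθ₂}+r₃e^{iθ₃}=r₁+r₄e^{iθ₄} gives r₂ω₂e^{iθ₂}+r₃ω₃e^{iθ₃}=r₄ω₄e^{iθ₄}.
Eliminating the other unknown: ω₃ = r₂ω₂ sin(θ₄−θ₂) / [r₃ sin(θ₃−θ₄)].
Numerator sine = +0.38430; denominator sine = +0.97155.
Result = 0.1229·2.409·(+0.38430) / (0.3431·(+0.97155)) = +0.34126 rad/s; magnitude 0.34126 rad/s.

0.341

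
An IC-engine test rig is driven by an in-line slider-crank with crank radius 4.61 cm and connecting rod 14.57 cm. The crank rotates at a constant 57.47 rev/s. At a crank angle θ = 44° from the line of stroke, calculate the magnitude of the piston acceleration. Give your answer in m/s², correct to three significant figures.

ω = 2π·57.5 = 361.1 rad/s
x(θ) = r cosθ + √(L² − r² sin²θ); with ω constant, a = ω²·d²x/dθ².
d²x/dθ² = −r cosθ − r²(cos2θ)/√u − r⁴ sin²2θ/(4u^{3/2}),  u = L² − r² sin²θ = 0.020203 m².
Substituting r = 0.0461 m, L = 0.1457 m, θ = 44°: d²x/dθ² = -0.034076 m.
a = ω²·d²x/dθ² = (361.1)²·(-0.034076) = -4443.2 m/s²;  |a| = 4443.2 m/s².

4440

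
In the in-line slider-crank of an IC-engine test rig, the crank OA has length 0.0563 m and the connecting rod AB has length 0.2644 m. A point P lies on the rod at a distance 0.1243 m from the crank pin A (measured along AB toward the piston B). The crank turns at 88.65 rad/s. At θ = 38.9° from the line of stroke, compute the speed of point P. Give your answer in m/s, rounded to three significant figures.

ω = 88.65 rad/s.  Crank-pin speed |V_A| = rω = 4.991 m/s, perpendicular to OA.
Rod angle: sinφ = −(r/L) sinθ ⇒ φ = -7.684°; ω_rod = −rω cosθ/√(L²−r²sin²θ) = -14.824 rad/s.
V_P = V_A + ω_rod × AP, with AP = 0.1243 m along the rod.
Components: V_Px = −rω sinθ − a·ω_rod·sinφ = -3.3805 m/s;  V_Py = rω cosθ + a·ω_rod·cosφ = +2.0582 m/s.
|V_P| = √(V_Px² + V_Py²) = 3.9578 m/s.

3.96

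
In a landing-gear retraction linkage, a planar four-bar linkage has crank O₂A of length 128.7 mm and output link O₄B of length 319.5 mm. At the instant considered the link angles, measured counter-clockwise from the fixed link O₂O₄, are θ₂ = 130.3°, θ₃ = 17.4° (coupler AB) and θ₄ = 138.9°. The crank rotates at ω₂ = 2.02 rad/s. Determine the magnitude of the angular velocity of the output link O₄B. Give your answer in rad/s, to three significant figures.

0.879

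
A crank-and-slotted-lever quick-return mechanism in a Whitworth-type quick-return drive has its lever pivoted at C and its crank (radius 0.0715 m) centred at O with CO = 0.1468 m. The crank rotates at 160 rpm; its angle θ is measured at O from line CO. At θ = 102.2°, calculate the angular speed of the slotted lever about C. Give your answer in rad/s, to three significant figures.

2.18

ω = 16.76 rad/s (from 160 rpm).
Crank pin A relative to C: A = (d + r cosθ, r sinθ); lever angle φ = atan2(r sinθ, d + r cosθ).
Differentiating tanφ: φ̇ = rω(d cosθ + r)/(d² + r² + 2dr cosθ).
d² + r² + 2dr cosθ = |CA|² = 0.0222263 m²;  d cosθ + r = +0.040478 m.
|ω_lever| = |0.0715·16.76·+0.040478| / 0.0222263 = 2.1817 rad/s.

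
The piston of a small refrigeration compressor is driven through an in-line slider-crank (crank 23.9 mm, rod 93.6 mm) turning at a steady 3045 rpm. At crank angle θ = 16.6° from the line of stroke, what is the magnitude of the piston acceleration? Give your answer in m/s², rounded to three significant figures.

2850

ω = 2π·3045/60 = 318.9 rad/s
x(θ) = r cosθ + √(L² − r² sin²θ); with ω constant, a = ω²·d²x/dθ².
d²x/dθ² = −r cosθ − r²(cos2θ)/√u − r⁴ sin²2θ/(4u^{3/2}),  u = L² − r² sin²θ = 0.00871434 m².
Substituting r = 0.0239 m, L = 0.0936 m, θ = 16.6°: d²x/dθ² = -0.028054 m.
a = ω²·d²x/dθ² = (318.9)²·(-0.028054) = -2852.5 m/s²;  |a| = 2852.5 m/s².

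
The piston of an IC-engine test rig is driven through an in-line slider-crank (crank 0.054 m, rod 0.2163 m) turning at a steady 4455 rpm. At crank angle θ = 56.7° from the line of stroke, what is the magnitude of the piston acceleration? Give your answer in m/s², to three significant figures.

5300

ω = 2π·4455/60 = 466.5 rad/s
x(θ) = r cosθ + √(L² − r² sin²θ); with ω constant, a = ω²·d²x/dθ².
d²x/dθ² = −r cosθ − r²(cos2θ)/√u − r⁴ sin²2θ/(4u^{3/2}),  u = L² − r² sin²θ = 0.0447486 m².
Substituting r = 0.054 m, L = 0.2163 m, θ = 56.7°: d²x/dθ² = -0.024362 m.
a = ω²·d²x/dθ² = (466.5)²·(-0.024362) = -5302.3 m/s²;  |a| = 5302.3 m/s².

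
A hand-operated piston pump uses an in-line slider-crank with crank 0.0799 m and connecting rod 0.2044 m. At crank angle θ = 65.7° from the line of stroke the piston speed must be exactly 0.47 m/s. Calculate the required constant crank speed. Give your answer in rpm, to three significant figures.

52.6

For an in-line slider-crank, |v_piston| = rω|sinθ|·[1 + r cosθ/√(L² − r² sin²θ)].
With r = 0.0799 m, L = 0.2044 m, θ = 65.7°: the bracketed kinematic factor |dx/dθ| = 0.085358 m.
ω = v/|dx/dθ| = 0.47/0.085358 = 5.5062 rad/s.
N = 60ω/(2π) = 52.581 rpm.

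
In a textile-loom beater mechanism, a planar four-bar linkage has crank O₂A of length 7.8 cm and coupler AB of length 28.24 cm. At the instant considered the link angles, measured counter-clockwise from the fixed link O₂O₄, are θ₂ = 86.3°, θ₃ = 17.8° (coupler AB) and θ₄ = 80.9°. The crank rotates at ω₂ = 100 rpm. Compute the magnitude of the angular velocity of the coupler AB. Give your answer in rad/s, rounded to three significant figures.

ω₂ = 10.47 rad/s (from 100 rpm).
Differentiating the loop-closure r₂e^{iθ₂}+r₃e^{iθ₃}=r₁+r₄e^{iθ₄} gives r₂ω₂e^{iθ₂}+r₃ω₃e^{iθ₃}=r₄ω₄e^{iθ₄}.
Eliminating the other unknown: ω₃ = r₂ω₂ sin(θ₄−θ₂) / [r₃ sin(θ₃−θ₄)].
Numerator sine = -0.09411; denominator sine = -0.89180.
Result = 0.078·10.47·(-0.09411) / (0.2824·(-0.89180)) = +0.30523 rad/s; magnitude 0.30523 rad/s.

0.305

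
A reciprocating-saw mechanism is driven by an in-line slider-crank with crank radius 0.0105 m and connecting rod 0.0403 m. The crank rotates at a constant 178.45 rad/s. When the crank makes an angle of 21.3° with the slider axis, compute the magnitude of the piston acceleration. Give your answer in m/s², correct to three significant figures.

ω = 178.4 rad/s
x(θ) = r cosθ + √(L² − r² sin²θ); with ω constant, a = ω²·d²x/dθ².
d²x/dθ² = −r cosθ − r²(cos2θ)/√u − r⁴ sin²2θ/(4u^{3/2}),  u = L² − r² sin²θ = 0.00160954 m².
Substituting r = 0.0105 m, L = 0.0403 m, θ = 21.3°: d²x/dθ² = -0.011827 m.
a = ω²·d²x/dθ² = (178.4)²·(-0.011827) = -376.63 m/s²;  |a| = 376.63 m/s².

377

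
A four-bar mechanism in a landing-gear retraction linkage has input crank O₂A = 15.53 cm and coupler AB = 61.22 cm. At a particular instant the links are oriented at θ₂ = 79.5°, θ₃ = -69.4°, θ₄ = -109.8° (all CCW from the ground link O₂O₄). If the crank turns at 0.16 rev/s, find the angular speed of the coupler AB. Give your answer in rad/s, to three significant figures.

0.0636

ω₂ = 1.005 rad/s (from 0.16 rev/s).
Differentiating the loop-closure r₂e^{iθ₂}+r₃e^{iθ₃}=r₁+r₄e^{iθ₄} gives r₂ω₂e^{iθ₂}+r₃ω₃e^{iθ₃}=r₄ω₄e^{iθ₄}.
Eliminating the other unknown: ω₃ = r₂ω₂ sin(θ₄−θ₂) / [r₃ sin(θ₃−θ₄)].
Numerator sine = +0.16160; denominator sine = +0.64812.
Result = 0.1553·1.005·(+0.16160) / (0.6122·(+0.64812)) = +0.063588 rad/s; magnitude 0.063588 rad/s.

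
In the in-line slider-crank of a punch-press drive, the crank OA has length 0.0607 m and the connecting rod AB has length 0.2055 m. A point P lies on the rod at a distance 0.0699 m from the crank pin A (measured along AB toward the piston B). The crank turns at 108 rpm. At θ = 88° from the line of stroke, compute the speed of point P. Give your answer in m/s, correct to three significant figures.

0.689

ω = 11.31 rad/s.  Crank-pin speed |V_A| = rω = 0.6865 m/s, perpendicular to OA.
Rod angle: sinφ = −(r/L) sinθ ⇒ φ = -17.169°; ω_rod = −rω cosθ/√(L²−r²sin²θ) = -0.12202 rad/s.
V_P = V_A + ω_rod × AP, with AP = 0.0699 m along the rod.
Components: V_Px = −rω sinθ − a·ω_rod·sinφ = -0.6886 m/s;  V_Py = rω cosθ + a·ω_rod·cosφ = +0.015809 m/s.
|V_P| = √(V_Px² + V_Py²) = 0.68878 m/s.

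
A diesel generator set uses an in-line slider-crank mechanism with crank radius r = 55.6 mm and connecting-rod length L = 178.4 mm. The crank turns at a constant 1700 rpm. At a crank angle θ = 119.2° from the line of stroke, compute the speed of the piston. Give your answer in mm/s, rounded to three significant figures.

ω = 2π·1700/60 = 178 rad/s
For an in-line slider-crank, x = r cosθ + √(L² − r² sin²θ), so v = −rω sinθ·[1 + r cosθ/√(L² − r² sin²θ)].
With r = 0.0556 m, L = 0.1784 m, θ = 119.2°: √(L² − r² sin²θ) = 0.17167 m.
v = −0.0556·178·0.87292·[1 + 0.0556·-0.48786/0.17167] = -7.2751 m/s.
|v| = 7.2751 m/s = 7275.1 mm/s.

7280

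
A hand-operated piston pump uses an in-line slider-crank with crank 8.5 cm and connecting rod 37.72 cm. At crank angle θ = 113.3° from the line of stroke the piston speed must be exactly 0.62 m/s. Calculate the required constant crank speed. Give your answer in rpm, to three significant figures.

83.4

For an in-line slider-crank, |v_piston| = rω|sinθ|·[1 + r cosθ/√(L² − r² sin²θ)].
With r = 0.085 m, L = 0.3772 m, θ = 113.3°: the bracketed kinematic factor |dx/dθ| = 0.070955 m.
ω = v/|dx/dθ| = 0.62/0.070955 = 8.7379 rad/s.
N = 60ω/(2π) = 83.441 rpm.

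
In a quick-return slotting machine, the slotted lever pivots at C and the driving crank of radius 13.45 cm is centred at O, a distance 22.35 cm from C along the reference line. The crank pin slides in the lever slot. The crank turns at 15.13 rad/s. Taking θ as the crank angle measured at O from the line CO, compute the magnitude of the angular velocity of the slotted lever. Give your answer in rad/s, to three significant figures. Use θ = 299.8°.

5.10

ω = 15.13 rad/s
Crank pin A relative to C: A = (d + r cosθ, r sinθ); lever angle φ = atan2(r sinθ, d + r cosθ).
Differentiating tanφ: φ̇ = rω(d cosθ + r)/(d² + r² + 2dr cosθ).
d² + r² + 2dr cosθ = |CA|² = 0.0979213 m²;  d cosθ + r = +0.24557 m.
|ω_lever| = |0.1345·15.13·+0.24557| / 0.0979213 = 5.1035 rad/s.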